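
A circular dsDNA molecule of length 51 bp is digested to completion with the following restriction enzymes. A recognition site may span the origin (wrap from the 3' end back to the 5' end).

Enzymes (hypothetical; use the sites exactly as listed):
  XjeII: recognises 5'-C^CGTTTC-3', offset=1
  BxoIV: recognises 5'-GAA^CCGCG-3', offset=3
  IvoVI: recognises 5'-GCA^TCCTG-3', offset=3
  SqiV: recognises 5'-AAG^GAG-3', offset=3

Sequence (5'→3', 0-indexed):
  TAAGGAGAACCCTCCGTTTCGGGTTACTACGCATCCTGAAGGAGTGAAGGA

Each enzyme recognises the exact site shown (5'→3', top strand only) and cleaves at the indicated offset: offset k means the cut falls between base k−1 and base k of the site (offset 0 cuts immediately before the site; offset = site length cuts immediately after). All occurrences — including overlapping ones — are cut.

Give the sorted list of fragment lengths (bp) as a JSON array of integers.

Per-enzyme occurrences:
  XjeII (CCGTTTC, off=1): starts [13] → cuts [14]
  BxoIV (GAACCGCG, off=3): no sites
  IvoVI (GCATCCTG, off=3): starts [30] → cuts [33]
  SqiV (AAGGAG, off=3): starts [1, 38] → cuts [4, 41]

All cut coordinates (distinct, sorted): [4, 14, 33, 41]

Fragment lengths:
  4→14: 10 bp
  14→33: 19 bp
  33→41: 8 bp
  41→4 (wrap): 51-41+4 = 14 bp

[8,10,14,19]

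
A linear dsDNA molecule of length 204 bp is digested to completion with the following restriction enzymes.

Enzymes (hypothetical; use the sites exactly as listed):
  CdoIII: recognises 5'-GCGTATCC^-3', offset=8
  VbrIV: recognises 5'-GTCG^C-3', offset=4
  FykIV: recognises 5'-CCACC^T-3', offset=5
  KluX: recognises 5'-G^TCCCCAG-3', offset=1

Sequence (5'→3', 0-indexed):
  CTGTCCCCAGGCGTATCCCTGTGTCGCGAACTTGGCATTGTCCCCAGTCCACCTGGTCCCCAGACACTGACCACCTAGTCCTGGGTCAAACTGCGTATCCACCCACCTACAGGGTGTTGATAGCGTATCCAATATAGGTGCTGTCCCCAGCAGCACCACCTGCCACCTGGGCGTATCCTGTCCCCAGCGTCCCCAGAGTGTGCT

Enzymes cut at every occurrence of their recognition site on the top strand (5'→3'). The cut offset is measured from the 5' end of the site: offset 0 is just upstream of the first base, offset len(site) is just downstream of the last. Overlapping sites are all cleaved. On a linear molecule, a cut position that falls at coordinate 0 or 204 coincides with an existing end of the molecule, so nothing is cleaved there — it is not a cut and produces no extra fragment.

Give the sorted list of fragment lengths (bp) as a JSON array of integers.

[2,3,3,7,7,8,9,11,13,13,14,15,15,17,19,23,25]

Site scan:
  CdoIII (GCGTATCC, off=8): starts [10, 92, 122, 170] → cuts [18, 100, 130, 178]
  VbrIV (GTCGC, off=4): starts [22] → cuts [26]
  FykIV (CCACCT, off=5): starts [48, 70, 102, 155, 162] → cuts [53, 75, 107, 160, 167]
  KluX (GTCCCCAG, off=1): starts [2, 39, 55, 142, 179, 188] → cuts [3, 40, 56, 143, 180, 189]

All cut coordinates (distinct, sorted): [3, 18, 26, 40, 53, 56, 75, 100, 107, 130, 143, 160, 167, 178, 180, 189]

Fragment lengths:
  [0,3): 3 bp
  [3,18): 15 bp
  [18,26): 8 bp
  [26,40): 14 bp
  [40,53): 13 bp
  [53,56): 3 bp
  [56,75): 19 bp
  [75,100): 25 bp
  [100,107): 7 bp
  [107,130): 23 bp
  [130,143): 13 bp
  [143,160): 17 bp
  [160,167): 7 bp
  [167,178): 11 bp
  [178,180): 2 bp
  [180,189): 9 bp
  [189,204): 15 bp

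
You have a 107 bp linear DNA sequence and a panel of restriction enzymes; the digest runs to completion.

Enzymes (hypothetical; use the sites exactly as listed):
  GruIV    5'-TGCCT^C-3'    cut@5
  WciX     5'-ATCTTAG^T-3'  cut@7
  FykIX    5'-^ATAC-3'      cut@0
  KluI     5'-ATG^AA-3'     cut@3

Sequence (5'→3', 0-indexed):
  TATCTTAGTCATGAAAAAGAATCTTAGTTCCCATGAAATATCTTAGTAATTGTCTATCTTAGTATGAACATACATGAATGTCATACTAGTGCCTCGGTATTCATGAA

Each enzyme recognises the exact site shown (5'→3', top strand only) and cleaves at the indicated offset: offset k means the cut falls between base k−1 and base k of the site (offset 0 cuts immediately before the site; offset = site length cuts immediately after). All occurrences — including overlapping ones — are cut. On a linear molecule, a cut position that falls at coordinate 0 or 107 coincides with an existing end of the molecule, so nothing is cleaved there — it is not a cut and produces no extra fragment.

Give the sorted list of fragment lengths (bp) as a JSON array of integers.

Per-enzyme occurrences:
  GruIV (TGCCTC, off=5): starts [89] → cuts [94]
  WciX (ATCTTAGT, off=7): starts [1, 20, 39, 55] → cuts [8, 27, 46, 62]
  FykIX (ATAC, off=0): starts [69, 82] → cuts [69, 82]
  KluI (ATGAA, off=3): starts [10, 32, 63, 73, 102] → cuts [13, 35, 66, 76, 105]

Pooled cuts: [8, 13, 27, 35, 46, 62, 66, 69, 76, 82, 94, 105]

Fragment lengths:
  [0,8): 8 bp
  [8,13): 5 bp
  [13,27): 14 bp
  [27,35): 8 bp
  [35,46): 11 bp
  [46,62): 16 bp
  [62,66): 4 bp
  [66,69): 3 bp
  [69,76): 7 bp
  [76,82): 6 bp
  [82,94): 12 bp
  [94,105): 11 bp
  [105,107): 2 bp

[2,3,4,5,6,7,8,8,11,11,12,14,16]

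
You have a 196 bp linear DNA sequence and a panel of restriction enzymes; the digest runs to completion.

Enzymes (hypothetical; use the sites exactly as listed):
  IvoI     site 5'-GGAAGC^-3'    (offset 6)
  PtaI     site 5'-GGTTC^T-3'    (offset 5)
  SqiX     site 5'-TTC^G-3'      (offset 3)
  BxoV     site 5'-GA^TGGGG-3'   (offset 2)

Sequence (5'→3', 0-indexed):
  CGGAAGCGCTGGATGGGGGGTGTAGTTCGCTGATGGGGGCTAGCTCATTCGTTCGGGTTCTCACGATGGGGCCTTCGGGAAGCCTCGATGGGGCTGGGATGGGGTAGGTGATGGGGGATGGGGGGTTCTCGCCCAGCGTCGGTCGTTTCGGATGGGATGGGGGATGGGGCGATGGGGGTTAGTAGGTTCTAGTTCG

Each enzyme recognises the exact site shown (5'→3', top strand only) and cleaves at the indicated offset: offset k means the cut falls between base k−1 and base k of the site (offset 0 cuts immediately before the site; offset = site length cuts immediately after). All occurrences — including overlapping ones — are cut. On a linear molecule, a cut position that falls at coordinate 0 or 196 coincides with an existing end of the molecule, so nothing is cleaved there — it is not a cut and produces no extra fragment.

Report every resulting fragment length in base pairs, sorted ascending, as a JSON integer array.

[1,4,5,5,6,6,6,6,7,7,7,7,8,8,10,10,11,12,15,17,17,21]

Site scan:
  IvoI GGAAGC/6: at [1, 77] ⇒ [7, 83]
  PtaI GGTTCT/5: at [55, 123, 184] ⇒ [60, 128, 189]
  SqiX TTCG/3: at [25, 47, 51, 73, 146, 192] ⇒ [28, 50, 54, 76, 149, 195]
  BxoV GATGGGG/2: at [11, 31, 64, 86, 97, 109, 116, 155, 162, 170] ⇒ [13, 33, 66, 88, 99, 111, 118, 157, 164, 172]

All cut coordinates (distinct, sorted): [7, 13, 28, 33, 50, 54, 60, 66, 76, 83, 88, 99, 111, 118, 128, 149, 157, 164, 172, 189, 195]

Fragment lengths:
  [0,7): 7 bp
  [7,13): 6 bp
  [13,28): 15 bp
  [28,33): 5 bp
  [33,50): 17 bp
  [50,54): 4 bp
  [54,60): 6 bp
  [60,66): 6 bp
  [66,76): 10 bp
  [76,83): 7 bp
  [83,88): 5 bp
  [88,99): 11 bp
  [99,111): 12 bp
  [111,118): 7 bp
  [118,128): 10 bp
  [128,149): 21 bp
  [149,157): 8 bp
  [157,164): 7 bp
  [164,172): 8 bp
  [172,189): 17 bp
  [189,195): 6 bp
  [195,196): 1 bp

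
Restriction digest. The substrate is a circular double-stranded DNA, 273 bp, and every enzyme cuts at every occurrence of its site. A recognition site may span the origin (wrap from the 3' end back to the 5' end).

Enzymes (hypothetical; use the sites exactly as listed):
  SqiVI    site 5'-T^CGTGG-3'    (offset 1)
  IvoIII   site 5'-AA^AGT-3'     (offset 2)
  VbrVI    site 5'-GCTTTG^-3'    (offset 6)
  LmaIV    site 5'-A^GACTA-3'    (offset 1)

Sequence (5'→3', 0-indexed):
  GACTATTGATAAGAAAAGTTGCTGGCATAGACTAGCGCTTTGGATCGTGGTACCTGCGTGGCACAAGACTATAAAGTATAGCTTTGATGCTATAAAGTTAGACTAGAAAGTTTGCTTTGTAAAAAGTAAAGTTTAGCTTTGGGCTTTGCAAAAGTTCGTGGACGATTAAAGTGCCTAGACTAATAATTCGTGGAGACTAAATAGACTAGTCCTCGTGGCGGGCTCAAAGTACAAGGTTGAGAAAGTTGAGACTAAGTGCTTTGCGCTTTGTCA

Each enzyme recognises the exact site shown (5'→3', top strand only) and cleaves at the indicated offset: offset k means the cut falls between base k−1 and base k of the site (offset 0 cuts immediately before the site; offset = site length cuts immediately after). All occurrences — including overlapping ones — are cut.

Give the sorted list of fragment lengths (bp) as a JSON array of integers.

[3,3,4,4,5,5,5,6,6,7,7,8,8,8,9,9,10,11,11,12,12,13,13,13,14,14,16,16,21]

Per-enzyme occurrences:
  SqiVI (TCGTGG, off=1): starts [44, 155, 187, 212] → cuts [45, 156, 188, 213]
  IvoIII (AAAGT, off=2): starts [14, 72, 93, 106, 122, 127, 150, 167, 225, 241] → cuts [16, 74, 95, 108, 124, 129, 152, 169, 227, 243]
  VbrVI (GCTTTG, off=6): starts [36, 80, 113, 135, 142, 257, 264] → cuts [42, 86, 119, 141, 148, 263, 270]
  LmaIV (AGACTA, off=1): starts [28, 65, 99, 176, 193, 202, 248, 272] → cuts [0, 29, 66, 100, 177, 194, 203, 249]

Pooled cuts: [0, 16, 29, 42, 45, 66, 74, 86, 95, 100, 108, 119, 124, 129, 141, 148, 152, 156, 169, 177, 188, 194, 203, 213, 227, 243, 249, 263, 270]

Fragments:
  0→16: 16 bp
  16→29: 13 bp
  29→42: 13 bp
  42→45: 3 bp
  45→66: 21 bp
  66→74: 8 bp
  74→86: 12 bp
  86→95: 9 bp
  95→100: 5 bp
  100→108: 8 bp
  108→119: 11 bp
  119→124: 5 bp
  124→129: 5 bp
  129→141: 12 bp
  141→148: 7 bp
  148→152: 4 bp
  152→156: 4 bp
  156→169: 13 bp
  169→177: 8 bp
  177→188: 11 bp
  188→194: 6 bp
  194→203: 9 bp
  203→213: 10 bp
  213→227: 14 bp
  227→243: 16 bp
  243→249: 6 bp
  249→263: 14 bp
  263→270: 7 bp
  270→0 (wrap): 273-270+0 = 3 bp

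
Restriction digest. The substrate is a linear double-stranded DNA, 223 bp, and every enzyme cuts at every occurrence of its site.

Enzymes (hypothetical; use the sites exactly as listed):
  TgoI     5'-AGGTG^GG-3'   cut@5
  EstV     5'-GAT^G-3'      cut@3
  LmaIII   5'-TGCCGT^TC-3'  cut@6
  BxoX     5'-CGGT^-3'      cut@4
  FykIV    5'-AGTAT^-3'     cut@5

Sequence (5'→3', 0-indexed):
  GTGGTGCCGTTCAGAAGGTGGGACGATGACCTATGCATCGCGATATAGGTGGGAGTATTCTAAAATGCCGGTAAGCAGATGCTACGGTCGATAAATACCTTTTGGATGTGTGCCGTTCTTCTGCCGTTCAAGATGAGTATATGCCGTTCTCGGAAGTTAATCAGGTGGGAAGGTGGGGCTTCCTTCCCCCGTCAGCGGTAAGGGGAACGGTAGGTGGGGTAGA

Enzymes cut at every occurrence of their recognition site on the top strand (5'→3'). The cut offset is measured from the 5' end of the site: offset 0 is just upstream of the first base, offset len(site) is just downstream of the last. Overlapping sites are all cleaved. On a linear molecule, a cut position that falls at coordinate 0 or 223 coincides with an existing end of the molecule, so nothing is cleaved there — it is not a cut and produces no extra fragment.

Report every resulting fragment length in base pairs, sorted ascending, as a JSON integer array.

Scan for sites:
  TgoI AGGTGGG/5: at [15, 46, 162, 170, 211] ⇒ [20, 51, 167, 175, 216]
  EstV GATG/3: at [24, 77, 104, 131] ⇒ [27, 80, 107, 134]
  LmaIII TGCCGTTC/6: at [4, 110, 121, 141] ⇒ [10, 116, 127, 147]
  BxoX CGGT/4: at [68, 84, 195, 207] ⇒ [72, 88, 199, 211]
  FykIV AGTAT/5: at [53, 135] ⇒ [58, 140]

Pooled cuts: [10, 20, 27, 51, 58, 72, 80, 88, 107, 116, 127, 134, 140, 147, 167, 175, 199, 211, 216]

Fragment lengths:
  [0,10): 10 bp
  [10,20): 10 bp
  [20,27): 7 bp
  [27,51): 24 bp
  [51,58): 7 bp
  [58,72): 14 bp
  [72,80): 8 bp
  [80,88): 8 bp
  [88,107): 19 bp
  [107,116): 9 bp
  [116,127): 11 bp
  [127,134): 7 bp
  [134,140): 6 bp
  [140,147): 7 bp
  [147,167): 20 bp
  [167,175): 8 bp
  [175,199): 24 bp
  [199,211): 12 bp
  [211,216): 5 bp
  [216,223): 7 bp

[5,6,7,7,7,7,7,8,8,8,9,10,10,11,12,14,19,20,24,24]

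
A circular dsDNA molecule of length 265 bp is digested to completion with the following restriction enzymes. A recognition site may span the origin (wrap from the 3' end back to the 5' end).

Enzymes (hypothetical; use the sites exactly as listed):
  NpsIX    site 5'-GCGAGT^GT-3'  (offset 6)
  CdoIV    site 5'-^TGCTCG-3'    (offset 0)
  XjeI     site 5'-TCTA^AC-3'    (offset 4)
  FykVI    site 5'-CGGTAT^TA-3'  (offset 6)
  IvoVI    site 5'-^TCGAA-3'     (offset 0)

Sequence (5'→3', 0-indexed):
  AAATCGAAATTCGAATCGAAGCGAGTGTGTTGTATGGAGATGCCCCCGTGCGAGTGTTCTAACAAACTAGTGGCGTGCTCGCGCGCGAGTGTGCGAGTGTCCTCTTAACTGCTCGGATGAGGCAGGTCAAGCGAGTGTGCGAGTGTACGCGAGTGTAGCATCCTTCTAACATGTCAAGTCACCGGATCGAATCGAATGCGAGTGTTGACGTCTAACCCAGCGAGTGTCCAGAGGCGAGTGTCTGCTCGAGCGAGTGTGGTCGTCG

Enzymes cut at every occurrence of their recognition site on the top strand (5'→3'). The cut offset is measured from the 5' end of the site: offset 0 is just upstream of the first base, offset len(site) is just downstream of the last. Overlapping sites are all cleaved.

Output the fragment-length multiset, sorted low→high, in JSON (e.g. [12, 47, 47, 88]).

Per-enzyme occurrences:
  NpsIX GCGAGTGT/6: at [20, 49, 84, 92, 130, 138, 148, 197, 219, 233, 249] ⇒ [26, 55, 90, 98, 136, 144, 154, 203, 225, 239, 255]
  CdoIV TGCTCG/0: at [75, 109, 242] ⇒ [75, 109, 242]
  XjeI TCTAAC/4: at [57, 164, 210] ⇒ [61, 168, 214]
  FykVI (CGGTATTA, off=6): no sites
  IvoVI TCGAA/0: at [3, 10, 15, 186, 191, 262] ⇒ [3, 10, 15, 186, 191, 262]

All cut coordinates (distinct, sorted): [3, 10, 15, 26, 55, 61, 75, 90, 98, 109, 136, 144, 154, 168, 186, 191, 203, 214, 225, 239, 242, 255, 262]

Fragments:
  3→10: 7 bp
  10→15: 5 bp
  15→26: 11 bp
  26→55: 29 bp
  55→61: 6 bp
  61→75: 14 bp
  75→90: 15 bp
  90→98: 8 bp
  98→109: 11 bp
  109→136: 27 bp
  136→144: 8 bp
  144→154: 10 bp
  154→168: 14 bp
  168→186: 18 bp
  186→191: 5 bp
  191→203: 12 bp
  203→214: 11 bp
  214→225: 11 bp
  225→239: 14 bp
  239→242: 3 bp
  242→255: 13 bp
  255→262: 7 bp
  262→3 (wrap): 265-262+3 = 6 bp

[3,5,5,6,6,7,7,8,8,10,11,11,11,11,12,13,14,14,14,15,18,27,29]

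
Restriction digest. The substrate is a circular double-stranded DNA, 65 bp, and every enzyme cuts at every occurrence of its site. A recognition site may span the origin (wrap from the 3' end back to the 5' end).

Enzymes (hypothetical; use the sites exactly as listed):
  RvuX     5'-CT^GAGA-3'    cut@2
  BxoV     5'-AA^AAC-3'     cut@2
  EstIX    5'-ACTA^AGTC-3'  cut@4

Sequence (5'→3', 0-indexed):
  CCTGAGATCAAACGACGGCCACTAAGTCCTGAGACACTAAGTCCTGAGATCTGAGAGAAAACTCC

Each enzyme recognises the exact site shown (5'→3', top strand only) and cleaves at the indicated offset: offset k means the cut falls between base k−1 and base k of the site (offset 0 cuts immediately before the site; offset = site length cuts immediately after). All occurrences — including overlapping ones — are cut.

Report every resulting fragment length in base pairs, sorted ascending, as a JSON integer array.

Scan for sites:
  RvuX (CTGAGA, off=2): starts [1, 28, 43, 50] → cuts [3, 30, 45, 52]
  BxoV (AAAAC, off=2): starts [57] → cuts [59]
  EstIX (ACTAAGTC, off=4): starts [20, 35] → cuts [24, 39]

All cut coordinates (distinct, sorted): [3, 24, 30, 39, 45, 52, 59]

Fragment lengths:
  3→24: 21 bp
  24→30: 6 bp
  30→39: 9 bp
  39→45: 6 bp
  45→52: 7 bp
  52→59: 7 bp
  59→3 (wrap): 65-59+3 = 9 bp

[6,6,7,7,9,9,21]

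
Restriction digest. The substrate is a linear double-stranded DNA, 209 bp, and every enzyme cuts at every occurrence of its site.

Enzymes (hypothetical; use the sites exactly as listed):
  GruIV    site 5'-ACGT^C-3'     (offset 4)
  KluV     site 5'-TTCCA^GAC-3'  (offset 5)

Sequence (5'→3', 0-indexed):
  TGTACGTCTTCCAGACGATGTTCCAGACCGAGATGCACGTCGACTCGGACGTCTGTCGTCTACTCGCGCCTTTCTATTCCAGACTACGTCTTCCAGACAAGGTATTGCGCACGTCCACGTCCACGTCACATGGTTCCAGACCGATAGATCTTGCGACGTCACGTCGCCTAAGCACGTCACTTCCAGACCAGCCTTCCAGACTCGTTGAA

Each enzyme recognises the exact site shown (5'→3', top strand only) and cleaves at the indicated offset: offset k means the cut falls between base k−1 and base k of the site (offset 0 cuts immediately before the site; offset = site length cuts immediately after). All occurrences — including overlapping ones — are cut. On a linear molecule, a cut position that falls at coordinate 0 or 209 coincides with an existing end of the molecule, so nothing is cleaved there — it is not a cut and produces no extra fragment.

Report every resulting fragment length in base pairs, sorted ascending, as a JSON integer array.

Scan for sites:
  GruIV (ACGTC, off=4): starts [3, 36, 48, 85, 110, 116, 122, 155, 160, 173] → cuts [7, 40, 52, 89, 114, 120, 126, 159, 164, 177]
  KluV (TTCCAGAC, off=5): starts [8, 20, 76, 90, 133, 180, 193] → cuts [13, 25, 81, 95, 138, 185, 198]

All cut coordinates (distinct, sorted): [7, 13, 25, 40, 52, 81, 89, 95, 114, 120, 126, 138, 159, 164, 177, 185, 198]

Fragments:
  [0,7): 7 bp
  [7,13): 6 bp
  [13,25): 12 bp
  [25,40): 15 bp
  [40,52): 12 bp
  [52,81): 29 bp
  [81,89): 8 bp
  [89,95): 6 bp
  [95,114): 19 bp
  [114,120): 6 bp
  [120,126): 6 bp
  [126,138): 12 bp
  [138,159): 21 bp
  [159,164): 5 bp
  [164,177): 13 bp
  [177,185): 8 bp
  [185,198): 13 bp
  [198,209): 11 bp

[5,6,6,6,6,7,8,8,11,12,12,12,13,13,15,19,21,29]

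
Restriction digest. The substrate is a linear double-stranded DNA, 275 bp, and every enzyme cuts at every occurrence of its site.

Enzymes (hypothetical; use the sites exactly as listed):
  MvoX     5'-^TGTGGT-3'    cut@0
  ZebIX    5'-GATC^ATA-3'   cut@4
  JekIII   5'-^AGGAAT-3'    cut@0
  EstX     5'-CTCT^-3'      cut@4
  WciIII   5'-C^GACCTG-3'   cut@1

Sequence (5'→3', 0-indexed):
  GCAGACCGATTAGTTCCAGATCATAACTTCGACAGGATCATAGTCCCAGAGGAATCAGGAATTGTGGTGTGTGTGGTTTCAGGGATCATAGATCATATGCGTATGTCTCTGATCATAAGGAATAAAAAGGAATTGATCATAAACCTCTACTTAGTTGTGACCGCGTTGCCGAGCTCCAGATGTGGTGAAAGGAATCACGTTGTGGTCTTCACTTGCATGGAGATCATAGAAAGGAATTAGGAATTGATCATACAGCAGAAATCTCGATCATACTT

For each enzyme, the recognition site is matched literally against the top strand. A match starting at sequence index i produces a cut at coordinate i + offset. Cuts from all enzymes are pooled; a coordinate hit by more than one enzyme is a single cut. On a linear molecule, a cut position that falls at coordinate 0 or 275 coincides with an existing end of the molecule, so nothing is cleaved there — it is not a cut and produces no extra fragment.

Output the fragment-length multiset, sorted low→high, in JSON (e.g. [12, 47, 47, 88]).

Site scan:
  MvoX (TGTGGT, off=0): starts [62, 71, 180, 200] → cuts [62, 71, 180, 200]
  ZebIX (GATCATA, off=4): starts [18, 35, 83, 90, 110, 134, 221, 245, 265] → cuts [22, 39, 87, 94, 114, 138, 225, 249, 269]
  JekIII (AGGAAT, off=0): starts [49, 56, 117, 127, 189, 231, 238] → cuts [49, 56, 117, 127, 189, 231, 238]
  EstX (CTCT, off=4): starts [106, 144] → cuts [110, 148]
  WciIII (CGACCTG, off=1): no sites

Pooled cuts: [22, 39, 49, 56, 62, 71, 87, 94, 110, 114, 117, 127, 138, 148, 180, 189, 200, 225, 231, 238, 249, 269]

Fragment lengths:
  [0,22): 22 bp
  [22,39): 17 bp
  [39,49): 10 bp
  [49,56): 7 bp
  [56,62): 6 bp
  [62,71): 9 bp
  [71,87): 16 bp
  [87,94): 7 bp
  [94,110): 16 bp
  [110,114): 4 bp
  [114,117): 3 bp
  [117,127): 10 bp
  [127,138): 11 bp
  [138,148): 10 bp
  [148,180): 32 bp
  [180,189): 9 bp
  [189,200): 11 bp
  [200,225): 25 bp
  [225,231): 6 bp
  [231,238): 7 bp
  [238,249): 11 bp
  [249,269): 20 bp
  [269,275): 6 bp

[3,4,6,6,6,7,7,7,9,9,10,10,10,11,11,11,16,16,17,20,22,25,32]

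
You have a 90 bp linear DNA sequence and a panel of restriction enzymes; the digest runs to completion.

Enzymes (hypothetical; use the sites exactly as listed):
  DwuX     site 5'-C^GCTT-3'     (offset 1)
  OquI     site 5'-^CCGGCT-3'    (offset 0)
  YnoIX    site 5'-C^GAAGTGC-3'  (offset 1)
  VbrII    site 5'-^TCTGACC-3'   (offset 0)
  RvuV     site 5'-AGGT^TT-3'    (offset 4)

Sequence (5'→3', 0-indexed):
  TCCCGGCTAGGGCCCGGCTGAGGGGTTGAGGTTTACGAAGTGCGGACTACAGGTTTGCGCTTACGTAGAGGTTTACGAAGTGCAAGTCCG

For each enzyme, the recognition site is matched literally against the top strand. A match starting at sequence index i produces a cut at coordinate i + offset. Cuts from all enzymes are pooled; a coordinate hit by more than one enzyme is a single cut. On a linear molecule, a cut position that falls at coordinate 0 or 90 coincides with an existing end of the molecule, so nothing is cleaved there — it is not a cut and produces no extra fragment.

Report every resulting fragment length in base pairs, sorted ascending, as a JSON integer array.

[2,4,4,4,11,14,14,18,19]

Scan for sites:
  DwuX (CGCTT, off=1): starts [57] → cuts [58]
  OquI (CCGGCT, off=0): starts [2, 13] → cuts [2, 13]
  YnoIX (CGAAGTGC, off=1): starts [35, 75] → cuts [36, 76]
  VbrII (TCTGACC, off=0): no sites
  RvuV (AGGTTT, off=4): starts [28, 50, 68] → cuts [32, 54, 72]

Pooled cuts: [2, 13, 32, 36, 54, 58, 72, 76]

Fragments:
  [0,2): 2 bp
  [2,13): 11 bp
  [13,32): 19 bp
  [32,36): 4 bp
  [36,54): 18 bp
  [54,58): 4 bp
  [58,72): 14 bp
  [72,76): 4 bp
  [76,90): 14 bp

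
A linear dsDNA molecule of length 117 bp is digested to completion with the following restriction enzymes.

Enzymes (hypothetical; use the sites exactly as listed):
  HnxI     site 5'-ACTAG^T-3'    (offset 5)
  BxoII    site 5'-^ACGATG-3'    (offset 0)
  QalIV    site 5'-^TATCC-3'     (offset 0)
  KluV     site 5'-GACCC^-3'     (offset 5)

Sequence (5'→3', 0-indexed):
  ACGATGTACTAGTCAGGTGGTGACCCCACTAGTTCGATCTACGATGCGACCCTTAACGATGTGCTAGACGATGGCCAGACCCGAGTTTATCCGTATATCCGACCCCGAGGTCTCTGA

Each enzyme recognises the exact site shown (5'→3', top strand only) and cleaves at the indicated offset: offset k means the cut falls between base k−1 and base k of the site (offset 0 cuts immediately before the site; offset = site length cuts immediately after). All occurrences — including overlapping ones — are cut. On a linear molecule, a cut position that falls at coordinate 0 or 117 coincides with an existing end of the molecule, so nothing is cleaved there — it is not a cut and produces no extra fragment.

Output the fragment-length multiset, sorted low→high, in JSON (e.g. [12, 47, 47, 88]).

Scan for sites:
  HnxI ACTAGT/5: at [7, 27] ⇒ [12, 32]
  BxoII ACGATG/0: at [0, 40, 55, 67] ⇒ [40, 55, 67] (position 0 is a terminus of the linear molecule — no cut)
  QalIV TATCC/0: at [87, 95] ⇒ [87, 95]
  KluV GACCC/5: at [21, 47, 77, 100] ⇒ [26, 52, 82, 105]

Pooled cuts: [12, 26, 32, 40, 52, 55, 67, 82, 87, 95, 105]

Fragment lengths:
  [0,12): 12 bp
  [12,26): 14 bp
  [26,32): 6 bp
  [32,40): 8 bp
  [40,52): 12 bp
  [52,55): 3 bp
  [55,67): 12 bp
  [67,82): 15 bp
  [82,87): 5 bp
  [87,95): 8 bp
  [95,105): 10 bp
  [105,117): 12 bp

[3,5,6,8,8,10,12,12,12,12,14,15]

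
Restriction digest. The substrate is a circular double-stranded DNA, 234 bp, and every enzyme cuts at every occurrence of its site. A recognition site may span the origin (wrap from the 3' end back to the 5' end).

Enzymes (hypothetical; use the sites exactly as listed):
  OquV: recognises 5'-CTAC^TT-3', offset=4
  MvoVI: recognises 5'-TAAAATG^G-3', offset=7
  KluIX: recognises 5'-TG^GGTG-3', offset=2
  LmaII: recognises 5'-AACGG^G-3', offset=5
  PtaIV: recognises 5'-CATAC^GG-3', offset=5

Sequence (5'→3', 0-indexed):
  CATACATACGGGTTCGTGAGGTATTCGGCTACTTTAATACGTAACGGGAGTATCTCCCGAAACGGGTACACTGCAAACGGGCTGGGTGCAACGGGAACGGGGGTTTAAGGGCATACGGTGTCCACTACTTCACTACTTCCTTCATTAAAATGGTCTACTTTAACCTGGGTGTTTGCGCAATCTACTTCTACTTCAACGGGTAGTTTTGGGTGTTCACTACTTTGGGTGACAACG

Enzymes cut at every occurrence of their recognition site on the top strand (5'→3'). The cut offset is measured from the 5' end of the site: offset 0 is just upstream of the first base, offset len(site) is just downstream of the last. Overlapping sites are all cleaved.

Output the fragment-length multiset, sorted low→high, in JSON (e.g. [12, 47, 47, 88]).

[4,4,6,6,6,8,8,9,9,10,12,12,15,15,16,16,18,18,19,23]

Per-enzyme occurrences:
  OquV (CTACTT, off=4): starts [28, 124, 132, 154, 181, 187, 216] → cuts [32, 128, 136, 158, 185, 191, 220]
  MvoVI (TAAAATGG, off=7): starts [145] → cuts [152]
  KluIX (TGGGTG, off=2): starts [82, 165, 206, 222] → cuts [84, 167, 208, 224]
  LmaII (AACGGG, off=5): starts [42, 60, 75, 89, 95, 194] → cuts [47, 65, 80, 94, 100, 199]
  PtaIV (CATACGG, off=5): starts [4, 111] → cuts [9, 116]

All cut coordinates (distinct, sorted): [9, 32, 47, 65, 80, 84, 94, 100, 116, 128, 136, 152, 158, 167, 185, 191, 199, 208, 220, 224]

Fragments:
  9→32: 23 bp
  32→47: 15 bp
  47→65: 18 bp
  65→80: 15 bp
  80→84: 4 bp
  84→94: 10 bp
  94→100: 6 bp
  100→116: 16 bp
  116→128: 12 bp
  128→136: 8 bp
  136→152: 16 bp
  152→158: 6 bp
  158→167: 9 bp
  167→185: 18 bp
  185→191: 6 bp
  191→199: 8 bp
  199→208: 9 bp
  208→220: 12 bp
  220→224: 4 bp
  224→9 (wrap): 234-224+9 = 19 bp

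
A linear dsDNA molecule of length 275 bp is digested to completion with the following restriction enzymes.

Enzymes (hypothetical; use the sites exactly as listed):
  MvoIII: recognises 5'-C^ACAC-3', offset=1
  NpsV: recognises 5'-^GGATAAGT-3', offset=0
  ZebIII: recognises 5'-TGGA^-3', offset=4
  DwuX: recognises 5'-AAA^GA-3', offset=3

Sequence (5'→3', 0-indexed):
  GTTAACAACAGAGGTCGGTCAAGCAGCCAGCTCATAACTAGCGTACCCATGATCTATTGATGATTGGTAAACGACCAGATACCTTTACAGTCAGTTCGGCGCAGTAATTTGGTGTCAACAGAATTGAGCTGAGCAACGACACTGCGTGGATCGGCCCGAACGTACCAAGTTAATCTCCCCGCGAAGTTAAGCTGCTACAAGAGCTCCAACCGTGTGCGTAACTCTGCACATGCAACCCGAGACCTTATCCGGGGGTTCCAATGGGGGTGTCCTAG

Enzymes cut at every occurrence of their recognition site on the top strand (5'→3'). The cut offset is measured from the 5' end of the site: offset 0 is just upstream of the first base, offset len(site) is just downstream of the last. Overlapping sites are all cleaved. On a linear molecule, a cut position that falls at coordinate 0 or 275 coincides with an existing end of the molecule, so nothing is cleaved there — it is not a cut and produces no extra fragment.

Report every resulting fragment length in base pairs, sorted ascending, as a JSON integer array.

[125,150]

Scan for sites:
  MvoIII (CACAC, off=1): no sites
  NpsV (GGATAAGT, off=0): no sites
  ZebIII (TGGA, off=4): starts [146] → cuts [150]
  DwuX (AAAGA, off=3): no sites

Pooled cuts: [150]

Fragment lengths:
  [0,150): 150 bp
  [150,275): 125 bp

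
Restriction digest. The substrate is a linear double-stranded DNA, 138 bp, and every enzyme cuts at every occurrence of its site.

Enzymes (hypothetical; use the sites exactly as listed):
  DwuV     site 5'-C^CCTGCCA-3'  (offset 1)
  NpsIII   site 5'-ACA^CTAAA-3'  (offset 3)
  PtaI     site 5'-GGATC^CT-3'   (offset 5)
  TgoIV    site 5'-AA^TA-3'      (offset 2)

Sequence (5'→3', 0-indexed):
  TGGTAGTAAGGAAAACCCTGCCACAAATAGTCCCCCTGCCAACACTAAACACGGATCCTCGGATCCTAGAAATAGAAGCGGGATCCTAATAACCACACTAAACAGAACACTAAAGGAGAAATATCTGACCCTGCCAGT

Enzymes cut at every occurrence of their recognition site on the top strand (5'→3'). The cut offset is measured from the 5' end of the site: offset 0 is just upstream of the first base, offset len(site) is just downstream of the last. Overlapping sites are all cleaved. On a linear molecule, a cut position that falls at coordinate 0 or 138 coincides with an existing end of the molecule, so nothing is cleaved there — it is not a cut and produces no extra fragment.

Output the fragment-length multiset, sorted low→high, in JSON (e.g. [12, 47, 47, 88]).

[4,7,7,8,8,8,9,10,11,12,12,13,13,16]

Scan for sites:
  DwuV (CCCTGCCA, off=1): starts [15, 33, 128] → cuts [16, 34, 129]
  NpsIII (ACACTAAA, off=3): starts [41, 94, 106] → cuts [44, 97, 109]
  PtaI (GGATCCT, off=5): starts [52, 60, 80] → cuts [57, 65, 85]
  TgoIV (AATA, off=2): starts [25, 70, 87, 119] → cuts [27, 72, 89, 121]

Pooled cuts: [16, 27, 34, 44, 57, 65, 72, 85, 89, 97, 109, 121, 129]

Fragments:
  [0,16): 16 bp
  [16,27): 11 bp
  [27,34): 7 bp
  [34,44): 10 bp
  [44,57): 13 bp
  [57,65): 8 bp
  [65,72): 7 bp
  [72,85): 13 bp
  [85,89): 4 bp
  [89,97): 8 bp
  [97,109): 12 bp
  [109,121): 12 bp
  [121,129): 8 bp
  [129,138): 9 bp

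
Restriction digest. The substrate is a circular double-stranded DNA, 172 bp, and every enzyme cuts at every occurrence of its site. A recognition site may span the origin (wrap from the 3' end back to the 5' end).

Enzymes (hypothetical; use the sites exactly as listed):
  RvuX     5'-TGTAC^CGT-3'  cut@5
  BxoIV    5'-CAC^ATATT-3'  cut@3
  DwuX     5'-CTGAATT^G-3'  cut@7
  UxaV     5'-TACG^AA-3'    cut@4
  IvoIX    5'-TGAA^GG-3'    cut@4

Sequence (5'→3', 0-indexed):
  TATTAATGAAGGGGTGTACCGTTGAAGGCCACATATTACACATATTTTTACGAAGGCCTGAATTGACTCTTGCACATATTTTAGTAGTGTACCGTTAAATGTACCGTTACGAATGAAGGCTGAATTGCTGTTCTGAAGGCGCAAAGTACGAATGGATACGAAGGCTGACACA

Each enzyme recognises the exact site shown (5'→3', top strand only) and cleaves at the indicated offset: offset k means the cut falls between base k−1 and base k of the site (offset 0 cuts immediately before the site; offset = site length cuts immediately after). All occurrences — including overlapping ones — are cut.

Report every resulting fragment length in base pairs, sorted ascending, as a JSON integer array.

Scan for sites:
  RvuX (TGTACCGT, off=5): starts [14, 87, 99] → cuts [19, 92, 104]
  BxoIV (CACATATT, off=3): starts [29, 38, 72, 168] → cuts [32, 41, 75, 171]
  DwuX (CTGAATTG, off=7): starts [57, 119] → cuts [64, 126]
  UxaV (TACGAA, off=4): starts [48, 107, 146, 156] → cuts [52, 111, 150, 160]
  IvoIX (TGAAGG, off=4): starts [6, 22, 113, 133] → cuts [10, 26, 117, 137]

Pooled cuts: [10, 19, 26, 32, 41, 52, 64, 75, 92, 104, 111, 117, 126, 137, 150, 160, 171]

Fragment lengths:
  10→19: 9 bp
  19→26: 7 bp
  26→32: 6 bp
  32→41: 9 bp
  41→52: 11 bp
  52→64: 12 bp
  64→75: 11 bp
  75→92: 17 bp
  92→104: 12 bp
  104→111: 7 bp
  111→117: 6 bp
  117→126: 9 bp
  126→137: 11 bp
  137→150: 13 bp
  150→160: 10 bp
  160→171: 11 bp
  171→10 (wrap): 172-171+10 = 11 bp

[6,6,7,7,9,9,9,10,11,11,11,11,11,12,12,13,17]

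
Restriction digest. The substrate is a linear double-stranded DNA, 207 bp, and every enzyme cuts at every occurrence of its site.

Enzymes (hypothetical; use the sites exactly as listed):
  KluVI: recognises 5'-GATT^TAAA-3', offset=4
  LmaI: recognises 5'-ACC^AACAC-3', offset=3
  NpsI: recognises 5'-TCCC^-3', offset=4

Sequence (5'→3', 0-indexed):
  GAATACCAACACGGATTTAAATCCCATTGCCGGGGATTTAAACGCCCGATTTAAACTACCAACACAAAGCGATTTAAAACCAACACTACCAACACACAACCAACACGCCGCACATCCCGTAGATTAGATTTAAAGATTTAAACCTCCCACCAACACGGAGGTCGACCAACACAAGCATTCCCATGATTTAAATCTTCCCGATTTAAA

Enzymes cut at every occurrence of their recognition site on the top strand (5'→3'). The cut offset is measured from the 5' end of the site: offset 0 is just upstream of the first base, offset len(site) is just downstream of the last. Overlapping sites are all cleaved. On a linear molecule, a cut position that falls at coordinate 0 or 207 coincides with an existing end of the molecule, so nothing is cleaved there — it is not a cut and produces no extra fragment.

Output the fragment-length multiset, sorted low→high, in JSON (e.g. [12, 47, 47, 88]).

Per-enzyme occurrences:
  KluVI (GATTTAAA, off=4): starts [13, 34, 47, 70, 126, 134, 184, 199] → cuts [17, 38, 51, 74, 130, 138, 188, 203]
  LmaI (ACCAACAC, off=3): starts [4, 57, 78, 87, 98, 148, 164] → cuts [7, 60, 81, 90, 101, 151, 167]
  NpsI (TCCC, off=4): starts [21, 114, 144, 178, 195] → cuts [25, 118, 148, 182, 199]

All cut coordinates (distinct, sorted): [7, 17, 25, 38, 51, 60, 74, 81, 90, 101, 118, 130, 138, 148, 151, 167, 182, 188, 199, 203]

Fragments:
  [0,7): 7 bp
  [7,17): 10 bp
  [17,25): 8 bp
  [25,38): 13 bp
  [38,51): 13 bp
  [51,60): 9 bp
  [60,74): 14 bp
  [74,81): 7 bp
  [81,90): 9 bp
  [90,101): 11 bp
  [101,118): 17 bp
  [118,130): 12 bp
  [130,138): 8 bp
  [138,148): 10 bp
  [148,151): 3 bp
  [151,167): 16 bp
  [167,182): 15 bp
  [182,188): 6 bp
  [188,199): 11 bp
  [199,203): 4 bp
  [203,207): 4 bp

[3,4,4,6,7,7,8,8,9,9,10,10,11,11,12,13,13,14,15,16,17]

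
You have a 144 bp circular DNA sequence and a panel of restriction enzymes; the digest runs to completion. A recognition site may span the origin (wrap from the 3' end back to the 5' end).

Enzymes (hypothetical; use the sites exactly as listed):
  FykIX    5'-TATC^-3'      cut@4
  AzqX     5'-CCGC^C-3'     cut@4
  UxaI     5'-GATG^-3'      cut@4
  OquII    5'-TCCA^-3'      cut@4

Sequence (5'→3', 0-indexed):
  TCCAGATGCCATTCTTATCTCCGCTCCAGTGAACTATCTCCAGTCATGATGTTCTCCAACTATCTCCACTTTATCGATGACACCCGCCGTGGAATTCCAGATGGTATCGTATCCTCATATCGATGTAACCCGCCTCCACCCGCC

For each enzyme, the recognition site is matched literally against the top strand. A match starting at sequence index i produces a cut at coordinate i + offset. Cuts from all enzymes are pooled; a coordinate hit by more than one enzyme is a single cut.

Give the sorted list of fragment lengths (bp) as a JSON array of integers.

[4,4,4,4,4,4,5,5,5,5,5,6,7,7,8,8,8,9,9,10,11,12]

Per-enzyme occurrences:
  FykIX (TATC, off=4): starts [15, 34, 60, 71, 104, 109, 117] → cuts [19, 38, 64, 75, 108, 113, 121]
  AzqX (CCGCC, off=4): starts [83, 129, 139] → cuts [87, 133, 143]
  UxaI (GATG, off=4): starts [4, 47, 75, 99, 121] → cuts [8, 51, 79, 103, 125]
  OquII (TCCA, off=4): starts [0, 24, 38, 54, 64, 95, 134] → cuts [4, 28, 42, 58, 68, 99, 138]

All cut coordinates (distinct, sorted): [4, 8, 19, 28, 38, 42, 51, 58, 64, 68, 75, 79, 87, 99, 103, 108, 113, 121, 125, 133, 138, 143]

Fragments:
  4→8: 4 bp
  8→19: 11 bp
  19→28: 9 bp
  28→38: 10 bp
  38→42: 4 bp
  42→51: 9 bp
  51→58: 7 bp
  58→64: 6 bp
  64→68: 4 bp
  68→75: 7 bp
  75→79: 4 bp
  79→87: 8 bp
  87→99: 12 bp
  99→103: 4 bp
  103→108: 5 bp
  108→113: 5 bp
  113→121: 8 bp
  121→125: 4 bp
  125→133: 8 bp
  133→138: 5 bp
  138→143: 5 bp
  143→4 (wrap): 144-143+4 = 5 bp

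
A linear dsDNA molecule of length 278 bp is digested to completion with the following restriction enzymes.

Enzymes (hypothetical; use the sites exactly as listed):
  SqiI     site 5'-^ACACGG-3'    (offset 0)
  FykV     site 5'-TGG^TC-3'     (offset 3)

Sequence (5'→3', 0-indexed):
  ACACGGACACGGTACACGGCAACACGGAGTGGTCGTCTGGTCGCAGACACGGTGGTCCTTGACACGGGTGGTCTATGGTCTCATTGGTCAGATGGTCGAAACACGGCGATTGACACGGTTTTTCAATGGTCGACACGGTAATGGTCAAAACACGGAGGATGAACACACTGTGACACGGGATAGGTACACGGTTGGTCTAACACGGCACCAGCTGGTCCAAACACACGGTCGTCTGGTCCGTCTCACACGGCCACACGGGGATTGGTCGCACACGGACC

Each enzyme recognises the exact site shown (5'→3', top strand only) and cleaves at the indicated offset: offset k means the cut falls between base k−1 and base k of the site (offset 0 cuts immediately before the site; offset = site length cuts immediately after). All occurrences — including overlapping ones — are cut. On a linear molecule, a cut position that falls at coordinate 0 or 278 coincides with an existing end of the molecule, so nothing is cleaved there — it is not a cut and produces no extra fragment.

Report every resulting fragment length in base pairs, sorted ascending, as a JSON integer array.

Site scan:
  SqiI (ACACGG, off=0): starts [0, 6, 13, 21, 46, 61, 100, 112, 132, 149, 172, 185, 199, 222, 244, 252, 269] → cuts [6, 13, 21, 46, 61, 100, 112, 132, 149, 172, 185, 199, 222, 244, 252, 269] (position 0 is a terminus of the linear molecule — no cut)
  FykV (TGGTC, off=3): starts [29, 37, 52, 68, 75, 84, 92, 126, 141, 192, 212, 233, 262] → cuts [32, 40, 55, 71, 78, 87, 95, 129, 144, 195, 215, 236, 265]

Pooled cuts: [6, 13, 21, 32, 40, 46, 55, 61, 71, 78, 87, 95, 100, 112, 129, 132, 144, 149, 172, 185, 195, 199, 215, 222, 236, 244, 252, 265, 269]

Fragment lengths:
  [0,6): 6 bp
  [6,13): 7 bp
  [13,21): 8 bp
  [21,32): 11 bp
  [32,40): 8 bp
  [40,46): 6 bp
  [46,55): 9 bp
  [55,61): 6 bp
  [61,71): 10 bp
  [71,78): 7 bp
  [78,87): 9 bp
  [87,95): 8 bp
  [95,100): 5 bp
  [100,112): 12 bp
  [112,129): 17 bp
  [129,132): 3 bp
  [132,144): 12 bp
  [144,149): 5 bp
  [149,172): 23 bp
  [172,185): 13 bp
  [185,195): 10 bp
  [195,199): 4 bp
  [199,215): 16 bp
  [215,222): 7 bp
  [222,236): 14 bp
  [236,244): 8 bp
  [244,252): 8 bp
  [252,265): 13 bp
  [265,269): 4 bp
  [269,278): 9 bp

[3,4,4,5,5,6,6,6,7,7,7,8,8,8,8,8,9,9,9,10,10,11,12,12,13,13,14,16,17,23]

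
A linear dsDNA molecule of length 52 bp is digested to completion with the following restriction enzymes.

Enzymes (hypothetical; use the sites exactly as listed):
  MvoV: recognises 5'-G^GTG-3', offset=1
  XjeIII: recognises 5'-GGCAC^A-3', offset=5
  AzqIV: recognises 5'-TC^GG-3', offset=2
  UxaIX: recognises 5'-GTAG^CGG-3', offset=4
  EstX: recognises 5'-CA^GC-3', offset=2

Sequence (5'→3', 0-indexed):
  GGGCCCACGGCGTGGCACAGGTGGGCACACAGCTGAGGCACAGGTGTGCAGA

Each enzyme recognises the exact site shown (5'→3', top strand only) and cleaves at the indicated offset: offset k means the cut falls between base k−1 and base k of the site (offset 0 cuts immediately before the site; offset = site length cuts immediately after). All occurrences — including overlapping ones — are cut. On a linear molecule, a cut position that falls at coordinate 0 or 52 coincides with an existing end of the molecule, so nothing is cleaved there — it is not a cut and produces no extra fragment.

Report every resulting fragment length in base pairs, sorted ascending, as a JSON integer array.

Site scan:
  MvoV (GGTG, off=1): starts [19, 42] → cuts [20, 43]
  XjeIII (GGCACA, off=5): starts [13, 23, 36] → cuts [18, 28, 41]
  AzqIV (TCGG, off=2): no sites
  UxaIX (GTAGCGG, off=4): no sites
  EstX (CAGC, off=2): starts [29] → cuts [31]

All cut coordinates (distinct, sorted): [18, 20, 28, 31, 41, 43]

Fragment lengths:
  [0,18): 18 bp
  [18,20): 2 bp
  [20,28): 8 bp
  [28,31): 3 bp
  [31,41): 10 bp
  [41,43): 2 bp
  [43,52): 9 bp

[2,2,3,8,9,10,18]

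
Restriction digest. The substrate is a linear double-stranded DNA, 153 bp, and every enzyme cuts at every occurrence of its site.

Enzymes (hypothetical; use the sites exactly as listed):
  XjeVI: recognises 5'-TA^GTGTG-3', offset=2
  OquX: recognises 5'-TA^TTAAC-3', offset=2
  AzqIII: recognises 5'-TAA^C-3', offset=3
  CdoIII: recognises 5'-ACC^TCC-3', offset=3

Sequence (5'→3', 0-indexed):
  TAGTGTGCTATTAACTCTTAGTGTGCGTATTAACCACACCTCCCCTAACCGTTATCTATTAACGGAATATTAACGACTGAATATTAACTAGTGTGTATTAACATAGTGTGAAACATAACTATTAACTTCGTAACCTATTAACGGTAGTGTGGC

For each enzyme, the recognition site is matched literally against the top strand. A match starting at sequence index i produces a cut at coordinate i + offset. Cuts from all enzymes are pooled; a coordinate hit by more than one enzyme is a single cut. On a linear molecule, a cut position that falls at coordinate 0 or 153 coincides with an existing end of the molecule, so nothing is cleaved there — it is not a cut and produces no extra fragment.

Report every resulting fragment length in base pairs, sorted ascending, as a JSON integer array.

Site scan:
  XjeVI (TAGTGTG, off=2): starts [0, 18, 88, 103, 144] → cuts [2, 20, 90, 105, 146]
  OquX (TATTAAC, off=2): starts [8, 27, 56, 67, 81, 95, 119, 135] → cuts [10, 29, 58, 69, 83, 97, 121, 137]
  AzqIII (TAAC, off=3): starts [11, 30, 45, 59, 70, 84, 98, 115, 122, 130, 138] → cuts [14, 33, 48, 62, 73, 87, 101, 118, 125, 133, 141]
  CdoIII (ACCTCC, off=3): starts [37] → cuts [40]

All cut coordinates (distinct, sorted): [2, 10, 14, 20, 29, 33, 40, 48, 58, 62, 69, 73, 83, 87, 90, 97, 101, 105, 118, 121, 125, 133, 137, 141, 146]

Fragment lengths:
  [0,2): 2 bp
  [2,10): 8 bp
  [10,14): 4 bp
  [14,20): 6 bp
  [20,29): 9 bp
  [29,33): 4 bp
  [33,40): 7 bp
  [40,48): 8 bp
  [48,58): 10 bp
  [58,62): 4 bp
  [62,69): 7 bp
  [69,73): 4 bp
  [73,83): 10 bp
  [83,87): 4 bp
  [87,90): 3 bp
  [90,97): 7 bp
  [97,101): 4 bp
  [101,105): 4 bp
  [105,118): 13 bp
  [118,121): 3 bp
  [121,125): 4 bp
  [125,133): 8 bp
  [133,137): 4 bp
  [137,141): 4 bp
  [141,146): 5 bp
  [146,153): 7 bp

[2,3,3,4,4,4,4,4,4,4,4,4,4,5,6,7,7,7,7,8,8,8,9,10,10,13]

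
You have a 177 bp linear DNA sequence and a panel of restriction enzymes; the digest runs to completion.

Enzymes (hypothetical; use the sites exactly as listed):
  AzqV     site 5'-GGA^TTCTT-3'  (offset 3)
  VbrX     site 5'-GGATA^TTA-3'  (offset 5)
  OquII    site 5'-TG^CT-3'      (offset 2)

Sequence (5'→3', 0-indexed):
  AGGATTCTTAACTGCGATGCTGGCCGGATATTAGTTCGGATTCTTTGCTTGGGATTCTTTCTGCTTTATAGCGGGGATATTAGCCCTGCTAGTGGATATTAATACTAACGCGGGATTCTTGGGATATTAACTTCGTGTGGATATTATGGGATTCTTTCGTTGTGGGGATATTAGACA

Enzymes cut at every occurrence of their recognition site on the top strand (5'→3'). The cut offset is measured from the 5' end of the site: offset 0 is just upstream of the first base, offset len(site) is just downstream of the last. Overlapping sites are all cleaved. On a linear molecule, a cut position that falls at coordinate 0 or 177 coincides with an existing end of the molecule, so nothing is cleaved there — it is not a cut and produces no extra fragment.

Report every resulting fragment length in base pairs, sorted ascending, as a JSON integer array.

[4,7,7,7,8,9,9,10,10,11,11,15,16,17,17,19]

Per-enzyme occurrences:
  AzqV GGATTCTT/3: at [1, 37, 51, 112, 148] ⇒ [4, 40, 54, 115, 151]
  VbrX GGATATTA/5: at [25, 74, 93, 121, 138, 165] ⇒ [30, 79, 98, 126, 143, 170]
  OquII TGCT/2: at [17, 45, 61, 86] ⇒ [19, 47, 63, 88]

Pooled cuts: [4, 19, 30, 40, 47, 54, 63, 79, 88, 98, 115, 126, 143, 151, 170]

Fragment lengths:
  [0,4): 4 bp
  [4,19): 15 bp
  [19,30): 11 bp
  [30,40): 10 bp
  [40,47): 7 bp
  [47,54): 7 bp
  [54,63): 9 bp
  [63,79): 16 bp
  [79,88): 9 bp
  [88,98): 10 bp
  [98,115): 17 bp
  [115,126): 11 bp
  [126,143): 17 bp
  [143,151): 8 bp
  [151,170): 19 bp
  [170,177): 7 bp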